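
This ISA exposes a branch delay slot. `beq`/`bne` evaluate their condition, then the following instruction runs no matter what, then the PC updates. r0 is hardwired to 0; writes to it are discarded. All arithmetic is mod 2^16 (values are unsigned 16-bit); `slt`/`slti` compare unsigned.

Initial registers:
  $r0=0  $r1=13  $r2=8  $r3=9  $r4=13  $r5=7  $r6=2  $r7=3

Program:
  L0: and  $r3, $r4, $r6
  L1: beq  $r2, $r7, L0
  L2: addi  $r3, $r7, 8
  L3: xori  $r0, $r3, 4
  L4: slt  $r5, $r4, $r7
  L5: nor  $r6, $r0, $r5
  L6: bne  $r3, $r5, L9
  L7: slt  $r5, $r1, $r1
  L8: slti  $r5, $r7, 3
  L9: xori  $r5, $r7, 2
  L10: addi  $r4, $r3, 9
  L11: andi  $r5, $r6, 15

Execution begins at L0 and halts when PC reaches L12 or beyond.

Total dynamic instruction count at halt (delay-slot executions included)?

11

[0] and  $r3, $r4, $r6  →  {$r0:0, $r1:13, $r2:8, $r3:0, $r4:13, $r5:7, $r6:2, $r7:3}
[1] beq  $r2, $r7, L0  →  {$r0:0, $r1:13, $r2:8, $r3:0, $r4:13, $r5:7, $r6:2, $r7:3}  ⟨branch fallthrough⟩
[2] addi  $r3, $r7, 8  →  {$r0:0, $r1:13, $r2:8, $r3:11, $r4:13, $r5:7, $r6:2, $r7:3}
[3] xori  $r0, $r3, 4  →  {$r0:0, $r1:13, $r2:8, $r3:11, $r4:13, $r5:7, $r6:2, $r7:3}
[4] slt  $r5, $r4, $r7  →  {$r0:0, $r1:13, $r2:8, $r3:11, $r4:13, $r5:0, $r6:2, $r7:3}
[5] nor  $r6, $r0, $r5  →  {$r0:0, $r1:13, $r2:8, $r3:11, $r4:13, $r5:0, $r6:65535, $r7:3}
[6] bne  $r3, $r5, L9  →  {$r0:0, $r1:13, $r2:8, $r3:11, $r4:13, $r5:0, $r6:65535, $r7:3}  ⟨branch taken⟩
[7] slt  $r5, $r1, $r1  →  {$r0:0, $r1:13, $r2:8, $r3:11, $r4:13, $r5:0, $r6:65535, $r7:3}
[9] xori  $r5, $r7, 2  →  {$r0:0, $r1:13, $r2:8, $r3:11, $r4:13, $r5:1, $r6:65535, $r7:3}
[10] addi  $r4, $r3, 9  →  {$r0:0, $r1:13, $r2:8, $r3:11, $r4:20, $r5:1, $r6:65535, $r7:3}
[11] andi  $r5, $r6, 15  →  {$r0:0, $r1:13, $r2:8, $r3:11, $r4:20, $r5:15, $r6:65535, $r7:3}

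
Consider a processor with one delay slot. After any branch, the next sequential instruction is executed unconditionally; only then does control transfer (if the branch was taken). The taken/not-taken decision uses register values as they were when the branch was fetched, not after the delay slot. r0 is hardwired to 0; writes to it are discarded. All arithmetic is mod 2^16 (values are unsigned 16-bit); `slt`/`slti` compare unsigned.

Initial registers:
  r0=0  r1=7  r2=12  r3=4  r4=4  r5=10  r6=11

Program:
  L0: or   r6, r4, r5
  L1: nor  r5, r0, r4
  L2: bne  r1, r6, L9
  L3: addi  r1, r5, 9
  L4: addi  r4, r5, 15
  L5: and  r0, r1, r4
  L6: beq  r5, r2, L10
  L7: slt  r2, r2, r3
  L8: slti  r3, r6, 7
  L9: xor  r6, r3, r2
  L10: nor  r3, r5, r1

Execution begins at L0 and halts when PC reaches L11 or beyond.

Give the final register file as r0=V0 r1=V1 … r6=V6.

  step pc=0: or   r6, r4, r5  regs=(0,7,12,4,4,10,14)
  step pc=1: nor  r5, r0, r4  regs=(0,7,12,4,4,65531,14)
  step pc=2: bne  r1, r6, L9  cond=T  regs=(0,7,12,4,4,65531,14)
  step pc=3: addi  r1, r5, 9  regs=(0,4,12,4,4,65531,14)
  step pc=9: xor  r6, r3, r2  regs=(0,4,12,4,4,65531,8)
  step pc=10: nor  r3, r5, r1  regs=(0,4,12,0,4,65531,8)

r0=0 r1=4 r2=12 r3=0 r4=4 r5=65531 r6=8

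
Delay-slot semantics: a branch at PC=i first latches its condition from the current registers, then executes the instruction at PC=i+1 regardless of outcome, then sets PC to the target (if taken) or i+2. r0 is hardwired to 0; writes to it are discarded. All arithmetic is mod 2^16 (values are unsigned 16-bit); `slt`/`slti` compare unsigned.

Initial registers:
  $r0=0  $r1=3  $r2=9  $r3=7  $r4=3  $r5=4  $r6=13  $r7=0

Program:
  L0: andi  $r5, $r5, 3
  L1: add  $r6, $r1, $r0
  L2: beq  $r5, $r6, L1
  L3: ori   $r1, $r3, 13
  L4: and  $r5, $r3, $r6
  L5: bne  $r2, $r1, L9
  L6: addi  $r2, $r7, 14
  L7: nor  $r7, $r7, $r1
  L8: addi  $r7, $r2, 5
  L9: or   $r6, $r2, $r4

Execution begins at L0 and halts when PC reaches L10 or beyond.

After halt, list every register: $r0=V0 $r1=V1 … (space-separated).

$r0=0 $r1=15 $r2=14 $r3=7 $r4=3 $r5=3 $r6=15 $r7=0

#0 andi  $r5, $r5, 3 ; 0/3/9/7/3/0/13/0
#1 add  $r6, $r1, $r0 ; 0/3/9/7/3/0/3/0
#2 beq  $r5, $r6, L1 ; 0/3/9/7/3/0/3/0 ; →fallthru
#3 ori   $r1, $r3, 13 ; 0/15/9/7/3/0/3/0
#4 and  $r5, $r3, $r6 ; 0/15/9/7/3/3/3/0
#5 bne  $r2, $r1, L9 ; 0/15/9/7/3/3/3/0 ; →target
#6 addi  $r2, $r7, 14 ; 0/15/14/7/3/3/3/0
#9 or   $r6, $r2, $r4 ; 0/15/14/7/3/3/15/0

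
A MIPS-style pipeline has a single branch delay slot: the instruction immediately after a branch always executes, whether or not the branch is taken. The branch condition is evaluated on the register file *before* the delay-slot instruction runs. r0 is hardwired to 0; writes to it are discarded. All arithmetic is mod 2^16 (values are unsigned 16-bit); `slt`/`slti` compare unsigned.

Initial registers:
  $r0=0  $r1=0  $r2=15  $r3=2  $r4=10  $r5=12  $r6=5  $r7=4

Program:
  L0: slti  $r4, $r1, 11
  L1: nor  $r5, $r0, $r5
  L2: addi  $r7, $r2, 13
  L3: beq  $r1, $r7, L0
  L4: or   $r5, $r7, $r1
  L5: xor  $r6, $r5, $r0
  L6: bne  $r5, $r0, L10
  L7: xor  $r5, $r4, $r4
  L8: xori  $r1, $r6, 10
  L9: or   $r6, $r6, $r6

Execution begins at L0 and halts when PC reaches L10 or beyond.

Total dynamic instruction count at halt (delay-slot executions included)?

  step pc=0: slti  $r4, $r1, 11  regs=(0,0,15,2,1,12,5,4)
  step pc=1: nor  $r5, $r0, $r5  regs=(0,0,15,2,1,65523,5,4)
  step pc=2: addi  $r7, $r2, 13  regs=(0,0,15,2,1,65523,5,28)
  step pc=3: beq  $r1, $r7, L0  cond=F  regs=(0,0,15,2,1,65523,5,28)
  step pc=4: or   $r5, $r7, $r1  regs=(0,0,15,2,1,28,5,28)
  step pc=5: xor  $r6, $r5, $r0  regs=(0,0,15,2,1,28,28,28)
  step pc=6: bne  $r5, $r0, L10  cond=T  regs=(0,0,15,2,1,28,28,28)
  step pc=7: xor  $r5, $r4, $r4  regs=(0,0,15,2,1,0,28,28)

8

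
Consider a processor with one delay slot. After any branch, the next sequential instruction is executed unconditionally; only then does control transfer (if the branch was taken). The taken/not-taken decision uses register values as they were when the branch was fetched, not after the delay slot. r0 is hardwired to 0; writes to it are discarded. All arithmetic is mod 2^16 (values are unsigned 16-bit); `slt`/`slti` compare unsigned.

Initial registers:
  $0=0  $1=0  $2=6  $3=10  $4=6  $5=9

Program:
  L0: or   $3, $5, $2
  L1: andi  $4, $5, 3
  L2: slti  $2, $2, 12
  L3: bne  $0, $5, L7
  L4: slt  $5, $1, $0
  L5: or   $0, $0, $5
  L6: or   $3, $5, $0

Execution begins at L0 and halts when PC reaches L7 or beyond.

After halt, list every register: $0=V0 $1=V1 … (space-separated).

$0=0 $1=0 $2=1 $3=15 $4=1 $5=0

PC=0  or   $3, $5, $2        | $0=0 $1=0 $2=6 $3=15 $4=6 $5=9
PC=1  andi  $4, $5, 3        | $0=0 $1=0 $2=6 $3=15 $4=1 $5=9
PC=2  slti  $2, $2, 12       | $0=0 $1=0 $2=1 $3=15 $4=1 $5=9
PC=3  bne  $0, $5, L7        | $0=0 $1=0 $2=1 $3=15 $4=1 $5=9  [TAKEN]
PC=4  slt  $5, $1, $0        | $0=0 $1=0 $2=1 $3=15 $4=1 $5=0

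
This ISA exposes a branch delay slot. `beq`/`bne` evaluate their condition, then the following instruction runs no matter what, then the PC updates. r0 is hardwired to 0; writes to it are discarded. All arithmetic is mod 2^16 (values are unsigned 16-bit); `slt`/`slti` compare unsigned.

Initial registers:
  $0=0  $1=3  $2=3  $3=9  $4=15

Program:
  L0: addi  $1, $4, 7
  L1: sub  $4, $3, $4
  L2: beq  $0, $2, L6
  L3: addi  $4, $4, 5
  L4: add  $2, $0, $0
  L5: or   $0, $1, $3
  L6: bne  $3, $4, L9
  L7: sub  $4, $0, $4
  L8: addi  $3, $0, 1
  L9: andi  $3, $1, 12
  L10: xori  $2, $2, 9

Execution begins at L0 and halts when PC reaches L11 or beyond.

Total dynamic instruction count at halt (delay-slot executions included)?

10

PC=0  addi  $1, $4, 7        | $0=0 $1=22 $2=3 $3=9 $4=15
PC=1  sub  $4, $3, $4        | $0=0 $1=22 $2=3 $3=9 $4=65530
PC=2  beq  $0, $2, L6        | $0=0 $1=22 $2=3 $3=9 $4=65530  [not taken]
PC=3  addi  $4, $4, 5        | $0=0 $1=22 $2=3 $3=9 $4=65535
PC=4  add  $2, $0, $0        | $0=0 $1=22 $2=0 $3=9 $4=65535
PC=5  or   $0, $1, $3        | $0=0 $1=22 $2=0 $3=9 $4=65535
PC=6  bne  $3, $4, L9        | $0=0 $1=22 $2=0 $3=9 $4=65535  [TAKEN]
PC=7  sub  $4, $0, $4        | $0=0 $1=22 $2=0 $3=9 $4=1
PC=9  andi  $3, $1, 12       | $0=0 $1=22 $2=0 $3=4 $4=1
PC=10 xori  $2, $2, 9        | $0=0 $1=22 $2=9 $3=4 $4=1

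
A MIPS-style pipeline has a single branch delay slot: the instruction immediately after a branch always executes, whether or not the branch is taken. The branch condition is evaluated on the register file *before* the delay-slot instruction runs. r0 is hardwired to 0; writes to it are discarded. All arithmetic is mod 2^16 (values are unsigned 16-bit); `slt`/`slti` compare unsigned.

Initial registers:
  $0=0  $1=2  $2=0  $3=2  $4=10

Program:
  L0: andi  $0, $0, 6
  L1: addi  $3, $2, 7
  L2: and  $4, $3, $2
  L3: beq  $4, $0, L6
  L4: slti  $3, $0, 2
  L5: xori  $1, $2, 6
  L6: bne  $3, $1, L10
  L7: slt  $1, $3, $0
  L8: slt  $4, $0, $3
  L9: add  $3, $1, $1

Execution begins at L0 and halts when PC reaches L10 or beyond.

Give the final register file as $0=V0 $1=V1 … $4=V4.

$0=0 $1=0 $2=0 $3=1 $4=0

[0] andi  $0, $0, 6  →  {$0:0, $1:2, $2:0, $3:2, $4:10}
[1] addi  $3, $2, 7  →  {$0:0, $1:2, $2:0, $3:7, $4:10}
[2] and  $4, $3, $2  →  {$0:0, $1:2, $2:0, $3:7, $4:0}
[3] beq  $4, $0, L6  →  {$0:0, $1:2, $2:0, $3:7, $4:0}  ⟨branch taken⟩
[4] slti  $3, $0, 2  →  {$0:0, $1:2, $2:0, $3:1, $4:0}
[6] bne  $3, $1, L10  →  {$0:0, $1:2, $2:0, $3:1, $4:0}  ⟨branch taken⟩
[7] slt  $1, $3, $0  →  {$0:0, $1:0, $2:0, $3:1, $4:0}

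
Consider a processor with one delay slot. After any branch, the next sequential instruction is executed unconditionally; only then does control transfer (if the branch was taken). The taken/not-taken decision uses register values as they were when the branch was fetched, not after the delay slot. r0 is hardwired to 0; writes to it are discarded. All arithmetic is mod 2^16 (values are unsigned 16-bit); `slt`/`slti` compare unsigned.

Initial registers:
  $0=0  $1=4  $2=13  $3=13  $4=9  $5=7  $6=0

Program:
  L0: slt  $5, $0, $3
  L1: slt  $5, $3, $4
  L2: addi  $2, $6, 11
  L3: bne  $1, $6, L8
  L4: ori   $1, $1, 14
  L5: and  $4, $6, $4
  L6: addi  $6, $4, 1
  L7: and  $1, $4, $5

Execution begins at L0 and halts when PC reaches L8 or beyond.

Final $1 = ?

14

PC=0  slt  $5, $0, $3        | $0=0 $1=4 $2=13 $3=13 $4=9 $5=1 $6=0
PC=1  slt  $5, $3, $4        | $0=0 $1=4 $2=13 $3=13 $4=9 $5=0 $6=0
PC=2  addi  $2, $6, 11       | $0=0 $1=4 $2=11 $3=13 $4=9 $5=0 $6=0
PC=3  bne  $1, $6, L8        | $0=0 $1=4 $2=11 $3=13 $4=9 $5=0 $6=0  [TAKEN]
PC=4  ori   $1, $1, 14       | $0=0 $1=14 $2=11 $3=13 $4=9 $5=0 $6=0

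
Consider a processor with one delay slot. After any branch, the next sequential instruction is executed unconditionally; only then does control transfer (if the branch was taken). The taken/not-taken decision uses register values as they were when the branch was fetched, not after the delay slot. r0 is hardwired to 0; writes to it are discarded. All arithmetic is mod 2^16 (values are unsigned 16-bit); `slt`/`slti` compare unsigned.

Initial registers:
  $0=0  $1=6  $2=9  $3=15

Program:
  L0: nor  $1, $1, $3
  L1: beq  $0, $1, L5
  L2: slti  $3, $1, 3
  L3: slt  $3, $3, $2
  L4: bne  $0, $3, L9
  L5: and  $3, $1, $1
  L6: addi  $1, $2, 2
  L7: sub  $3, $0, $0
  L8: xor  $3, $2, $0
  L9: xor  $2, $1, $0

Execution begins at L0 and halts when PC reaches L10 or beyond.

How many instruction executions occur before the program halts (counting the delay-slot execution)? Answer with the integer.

7

PC=0  nor  $1, $1, $3        | $0=0 $1=65520 $2=9 $3=15
PC=1  beq  $0, $1, L5        | $0=0 $1=65520 $2=9 $3=15  [not taken]
PC=2  slti  $3, $1, 3        | $0=0 $1=65520 $2=9 $3=0
PC=3  slt  $3, $3, $2        | $0=0 $1=65520 $2=9 $3=1
PC=4  bne  $0, $3, L9        | $0=0 $1=65520 $2=9 $3=1  [TAKEN]
PC=5  and  $3, $1, $1        | $0=0 $1=65520 $2=9 $3=65520
PC=9  xor  $2, $1, $0        | $0=0 $1=65520 $2=65520 $3=65520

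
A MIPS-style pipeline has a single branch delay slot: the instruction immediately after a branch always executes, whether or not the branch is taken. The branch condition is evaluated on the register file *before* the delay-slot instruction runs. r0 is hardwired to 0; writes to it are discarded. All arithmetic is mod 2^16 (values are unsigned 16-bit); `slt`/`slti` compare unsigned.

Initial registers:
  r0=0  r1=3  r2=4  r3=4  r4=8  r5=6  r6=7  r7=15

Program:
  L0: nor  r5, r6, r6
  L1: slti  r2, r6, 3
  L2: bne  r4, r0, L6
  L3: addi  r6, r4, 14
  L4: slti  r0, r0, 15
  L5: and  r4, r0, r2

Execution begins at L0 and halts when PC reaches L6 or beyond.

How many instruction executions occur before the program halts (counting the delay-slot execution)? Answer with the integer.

#0 nor  r5, r6, r6 ; 0/3/4/4/8/65528/7/15
#1 slti  r2, r6, 3 ; 0/3/0/4/8/65528/7/15
#2 bne  r4, r0, L6 ; 0/3/0/4/8/65528/7/15 ; →target
#3 addi  r6, r4, 14 ; 0/3/0/4/8/65528/22/15

4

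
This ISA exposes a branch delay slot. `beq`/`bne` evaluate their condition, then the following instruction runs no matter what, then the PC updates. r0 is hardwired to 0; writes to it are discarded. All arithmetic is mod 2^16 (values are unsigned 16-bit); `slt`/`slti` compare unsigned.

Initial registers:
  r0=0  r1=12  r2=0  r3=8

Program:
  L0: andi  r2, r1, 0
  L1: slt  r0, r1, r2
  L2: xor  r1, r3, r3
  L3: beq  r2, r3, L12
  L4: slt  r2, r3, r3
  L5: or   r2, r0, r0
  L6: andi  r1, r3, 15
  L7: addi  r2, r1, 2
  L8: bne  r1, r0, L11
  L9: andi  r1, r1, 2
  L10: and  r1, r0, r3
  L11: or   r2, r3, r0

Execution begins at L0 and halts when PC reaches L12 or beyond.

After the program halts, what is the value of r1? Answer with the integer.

PC=0  andi  r2, r1, 0        | r0=0 r1=12 r2=0 r3=8
PC=1  slt  r0, r1, r2        | r0=0 r1=12 r2=0 r3=8
PC=2  xor  r1, r3, r3        | r0=0 r1=0 r2=0 r3=8
PC=3  beq  r2, r3, L12       | r0=0 r1=0 r2=0 r3=8  [not taken]
PC=4  slt  r2, r3, r3        | r0=0 r1=0 r2=0 r3=8
PC=5  or   r2, r0, r0        | r0=0 r1=0 r2=0 r3=8
PC=6  andi  r1, r3, 15       | r0=0 r1=8 r2=0 r3=8
PC=7  addi  r2, r1, 2        | r0=0 r1=8 r2=10 r3=8
PC=8  bne  r1, r0, L11       | r0=0 r1=8 r2=10 r3=8  [TAKEN]
PC=9  andi  r1, r1, 2        | r0=0 r1=0 r2=10 r3=8
PC=11 or   r2, r3, r0        | r0=0 r1=0 r2=8 r3=8

0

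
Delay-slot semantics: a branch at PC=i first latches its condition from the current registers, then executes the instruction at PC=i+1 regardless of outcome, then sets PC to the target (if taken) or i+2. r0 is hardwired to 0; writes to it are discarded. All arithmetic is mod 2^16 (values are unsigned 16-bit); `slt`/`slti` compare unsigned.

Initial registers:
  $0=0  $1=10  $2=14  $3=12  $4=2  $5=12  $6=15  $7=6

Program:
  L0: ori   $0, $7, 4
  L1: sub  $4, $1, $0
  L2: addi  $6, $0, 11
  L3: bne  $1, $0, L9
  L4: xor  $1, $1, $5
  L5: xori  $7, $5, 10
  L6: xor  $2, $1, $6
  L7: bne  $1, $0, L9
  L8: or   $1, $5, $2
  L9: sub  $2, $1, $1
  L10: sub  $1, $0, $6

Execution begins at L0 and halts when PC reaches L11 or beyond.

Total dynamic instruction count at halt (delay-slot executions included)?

  step pc=0: ori   $0, $7, 4  regs=(0,10,14,12,2,12,15,6)
  step pc=1: sub  $4, $1, $0  regs=(0,10,14,12,10,12,15,6)
  step pc=2: addi  $6, $0, 11  regs=(0,10,14,12,10,12,11,6)
  step pc=3: bne  $1, $0, L9  cond=T  regs=(0,10,14,12,10,12,11,6)
  step pc=4: xor  $1, $1, $5  regs=(0,6,14,12,10,12,11,6)
  step pc=9: sub  $2, $1, $1  regs=(0,6,0,12,10,12,11,6)
  step pc=10: sub  $1, $0, $6  regs=(0,65525,0,12,10,12,11,6)

7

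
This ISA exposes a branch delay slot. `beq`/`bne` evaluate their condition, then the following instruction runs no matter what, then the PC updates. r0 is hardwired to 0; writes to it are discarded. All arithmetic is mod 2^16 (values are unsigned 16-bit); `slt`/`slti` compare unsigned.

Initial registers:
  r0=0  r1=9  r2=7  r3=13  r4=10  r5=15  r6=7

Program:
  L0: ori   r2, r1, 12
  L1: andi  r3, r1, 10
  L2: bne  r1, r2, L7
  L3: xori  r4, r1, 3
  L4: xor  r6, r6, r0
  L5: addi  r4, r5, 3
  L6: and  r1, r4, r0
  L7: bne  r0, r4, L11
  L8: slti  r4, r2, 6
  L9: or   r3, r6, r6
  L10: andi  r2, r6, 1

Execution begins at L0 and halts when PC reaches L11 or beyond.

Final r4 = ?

  step pc=0: ori   r2, r1, 12  regs=(0,9,13,13,10,15,7)
  step pc=1: andi  r3, r1, 10  regs=(0,9,13,8,10,15,7)
  step pc=2: bne  r1, r2, L7  cond=T  regs=(0,9,13,8,10,15,7)
  step pc=3: xori  r4, r1, 3  regs=(0,9,13,8,10,15,7)
  step pc=7: bne  r0, r4, L11  cond=T  regs=(0,9,13,8,10,15,7)
  step pc=8: slti  r4, r2, 6  regs=(0,9,13,8,0,15,7)

0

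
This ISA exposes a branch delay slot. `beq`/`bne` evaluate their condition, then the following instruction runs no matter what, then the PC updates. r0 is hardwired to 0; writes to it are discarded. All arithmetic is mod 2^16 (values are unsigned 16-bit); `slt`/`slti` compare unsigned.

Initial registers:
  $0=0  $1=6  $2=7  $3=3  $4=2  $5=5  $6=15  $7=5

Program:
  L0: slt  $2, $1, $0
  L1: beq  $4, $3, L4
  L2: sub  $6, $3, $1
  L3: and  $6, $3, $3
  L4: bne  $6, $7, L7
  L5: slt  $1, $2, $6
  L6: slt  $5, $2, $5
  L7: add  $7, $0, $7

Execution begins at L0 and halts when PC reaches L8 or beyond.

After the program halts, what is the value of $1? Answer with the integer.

1

[0] slt  $2, $1, $0  →  {$0:0, $1:6, $2:0, $3:3, $4:2, $5:5, $6:15, $7:5}
[1] beq  $4, $3, L4  →  {$0:0, $1:6, $2:0, $3:3, $4:2, $5:5, $6:15, $7:5}  ⟨branch fallthrough⟩
[2] sub  $6, $3, $1  →  {$0:0, $1:6, $2:0, $3:3, $4:2, $5:5, $6:65533, $7:5}
[3] and  $6, $3, $3  →  {$0:0, $1:6, $2:0, $3:3, $4:2, $5:5, $6:3, $7:5}
[4] bne  $6, $7, L7  →  {$0:0, $1:6, $2:0, $3:3, $4:2, $5:5, $6:3, $7:5}  ⟨branch taken⟩
[5] slt  $1, $2, $6  →  {$0:0, $1:1, $2:0, $3:3, $4:2, $5:5, $6:3, $7:5}
[7] add  $7, $0, $7  →  {$0:0, $1:1, $2:0, $3:3, $4:2, $5:5, $6:3, $7:5}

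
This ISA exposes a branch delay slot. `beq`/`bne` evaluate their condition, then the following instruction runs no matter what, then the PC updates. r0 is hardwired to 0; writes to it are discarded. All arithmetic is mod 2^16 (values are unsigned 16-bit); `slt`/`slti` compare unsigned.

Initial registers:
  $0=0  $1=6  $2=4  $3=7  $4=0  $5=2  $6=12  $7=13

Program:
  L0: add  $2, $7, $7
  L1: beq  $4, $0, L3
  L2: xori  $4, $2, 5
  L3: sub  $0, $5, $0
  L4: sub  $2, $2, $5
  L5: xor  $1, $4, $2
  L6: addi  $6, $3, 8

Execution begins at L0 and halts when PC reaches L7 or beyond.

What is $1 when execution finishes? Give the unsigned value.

#0 add  $2, $7, $7 ; 0/6/26/7/0/2/12/13
#1 beq  $4, $0, L3 ; 0/6/26/7/0/2/12/13 ; →target
#2 xori  $4, $2, 5 ; 0/6/26/7/31/2/12/13
#3 sub  $0, $5, $0 ; 0/6/26/7/31/2/12/13
#4 sub  $2, $2, $5 ; 0/6/24/7/31/2/12/13
#5 xor  $1, $4, $2 ; 0/7/24/7/31/2/12/13
#6 addi  $6, $3, 8 ; 0/7/24/7/31/2/15/13

7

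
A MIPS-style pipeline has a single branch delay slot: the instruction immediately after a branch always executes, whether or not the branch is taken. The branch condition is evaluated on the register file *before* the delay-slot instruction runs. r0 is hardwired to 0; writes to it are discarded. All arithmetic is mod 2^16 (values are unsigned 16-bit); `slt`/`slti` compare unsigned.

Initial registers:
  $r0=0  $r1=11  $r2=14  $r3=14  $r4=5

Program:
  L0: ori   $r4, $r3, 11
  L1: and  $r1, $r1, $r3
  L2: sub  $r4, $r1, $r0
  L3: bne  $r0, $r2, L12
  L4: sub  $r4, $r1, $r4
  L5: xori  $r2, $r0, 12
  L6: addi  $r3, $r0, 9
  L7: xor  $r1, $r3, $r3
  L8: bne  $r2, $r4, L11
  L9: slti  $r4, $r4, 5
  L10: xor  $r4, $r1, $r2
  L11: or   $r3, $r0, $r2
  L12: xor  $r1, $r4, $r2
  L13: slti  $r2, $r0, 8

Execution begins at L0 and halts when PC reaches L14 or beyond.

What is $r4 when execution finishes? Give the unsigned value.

#0 ori   $r4, $r3, 11 ; 0/11/14/14/15
#1 and  $r1, $r1, $r3 ; 0/10/14/14/15
#2 sub  $r4, $r1, $r0 ; 0/10/14/14/10
#3 bne  $r0, $r2, L12 ; 0/10/14/14/10 ; →target
#4 sub  $r4, $r1, $r4 ; 0/10/14/14/0
#12 xor  $r1, $r4, $r2 ; 0/14/14/14/0
#13 slti  $r2, $r0, 8 ; 0/14/1/14/0

0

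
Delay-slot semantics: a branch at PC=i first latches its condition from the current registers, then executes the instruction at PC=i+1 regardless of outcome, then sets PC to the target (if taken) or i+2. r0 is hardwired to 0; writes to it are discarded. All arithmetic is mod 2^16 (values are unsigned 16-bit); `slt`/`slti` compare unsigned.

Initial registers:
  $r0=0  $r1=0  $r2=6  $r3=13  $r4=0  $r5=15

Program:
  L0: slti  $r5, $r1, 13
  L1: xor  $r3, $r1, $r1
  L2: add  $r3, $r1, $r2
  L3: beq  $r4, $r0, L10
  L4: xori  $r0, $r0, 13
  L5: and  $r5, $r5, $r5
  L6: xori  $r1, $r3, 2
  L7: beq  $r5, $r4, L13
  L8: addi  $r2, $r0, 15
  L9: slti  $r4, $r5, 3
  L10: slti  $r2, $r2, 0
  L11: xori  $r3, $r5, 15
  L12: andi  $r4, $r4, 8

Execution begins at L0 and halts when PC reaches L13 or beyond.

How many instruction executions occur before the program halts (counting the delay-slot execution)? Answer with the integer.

#0 slti  $r5, $r1, 13 ; 0/0/6/13/0/1
#1 xor  $r3, $r1, $r1 ; 0/0/6/0/0/1
#2 add  $r3, $r1, $r2 ; 0/0/6/6/0/1
#3 beq  $r4, $r0, L10 ; 0/0/6/6/0/1 ; →target
#4 xori  $r0, $r0, 13 ; 0/0/6/6/0/1
#10 slti  $r2, $r2, 0 ; 0/0/0/6/0/1
#11 xori  $r3, $r5, 15 ; 0/0/0/14/0/1
#12 andi  $r4, $r4, 8 ; 0/0/0/14/0/1

8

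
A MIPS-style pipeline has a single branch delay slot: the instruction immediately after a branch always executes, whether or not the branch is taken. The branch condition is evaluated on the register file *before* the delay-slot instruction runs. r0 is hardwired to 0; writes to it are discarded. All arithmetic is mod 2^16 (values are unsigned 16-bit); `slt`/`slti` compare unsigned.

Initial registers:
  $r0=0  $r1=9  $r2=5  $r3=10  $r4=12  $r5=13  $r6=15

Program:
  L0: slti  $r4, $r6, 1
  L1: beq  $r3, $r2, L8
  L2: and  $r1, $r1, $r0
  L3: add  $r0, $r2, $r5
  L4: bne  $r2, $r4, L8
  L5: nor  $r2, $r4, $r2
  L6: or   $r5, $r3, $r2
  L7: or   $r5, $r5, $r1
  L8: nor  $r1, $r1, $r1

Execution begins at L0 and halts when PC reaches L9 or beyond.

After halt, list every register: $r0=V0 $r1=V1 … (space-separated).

  step pc=0: slti  $r4, $r6, 1  regs=(0,9,5,10,0,13,15)
  step pc=1: beq  $r3, $r2, L8  cond=F  regs=(0,9,5,10,0,13,15)
  step pc=2: and  $r1, $r1, $r0  regs=(0,0,5,10,0,13,15)
  step pc=3: add  $r0, $r2, $r5  regs=(0,0,5,10,0,13,15)
  step pc=4: bne  $r2, $r4, L8  cond=T  regs=(0,0,5,10,0,13,15)
  step pc=5: nor  $r2, $r4, $r2  regs=(0,0,65530,10,0,13,15)
  step pc=8: nor  $r1, $r1, $r1  regs=(0,65535,65530,10,0,13,15)

$r0=0 $r1=65535 $r2=65530 $r3=10 $r4=0 $r5=13 $r6=15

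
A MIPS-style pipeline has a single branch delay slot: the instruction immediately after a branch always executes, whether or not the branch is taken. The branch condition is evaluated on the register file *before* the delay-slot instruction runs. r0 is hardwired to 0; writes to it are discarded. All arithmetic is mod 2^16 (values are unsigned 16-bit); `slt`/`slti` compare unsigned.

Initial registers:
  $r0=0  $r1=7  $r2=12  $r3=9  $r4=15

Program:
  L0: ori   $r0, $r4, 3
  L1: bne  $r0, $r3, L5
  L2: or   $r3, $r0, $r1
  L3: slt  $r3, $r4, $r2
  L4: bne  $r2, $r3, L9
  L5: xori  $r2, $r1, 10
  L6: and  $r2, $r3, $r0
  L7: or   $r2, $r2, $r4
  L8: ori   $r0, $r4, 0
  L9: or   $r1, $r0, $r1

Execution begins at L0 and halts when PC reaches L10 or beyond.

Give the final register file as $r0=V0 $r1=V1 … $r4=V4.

$r0=0 $r1=7 $r2=15 $r3=7 $r4=15

[0] ori   $r0, $r4, 3  →  {$r0:0, $r1:7, $r2:12, $r3:9, $r4:15}
[1] bne  $r0, $r3, L5  →  {$r0:0, $r1:7, $r2:12, $r3:9, $r4:15}  ⟨branch taken⟩
[2] or   $r3, $r0, $r1  →  {$r0:0, $r1:7, $r2:12, $r3:7, $r4:15}
[5] xori  $r2, $r1, 10  →  {$r0:0, $r1:7, $r2:13, $r3:7, $r4:15}
[6] and  $r2, $r3, $r0  →  {$r0:0, $r1:7, $r2:0, $r3:7, $r4:15}
[7] or   $r2, $r2, $r4  →  {$r0:0, $r1:7, $r2:15, $r3:7, $r4:15}
[8] ori   $r0, $r4, 0  →  {$r0:0, $r1:7, $r2:15, $r3:7, $r4:15}
[9] or   $r1, $r0, $r1  →  {$r0:0, $r1:7, $r2:15, $r3:7, $r4:15}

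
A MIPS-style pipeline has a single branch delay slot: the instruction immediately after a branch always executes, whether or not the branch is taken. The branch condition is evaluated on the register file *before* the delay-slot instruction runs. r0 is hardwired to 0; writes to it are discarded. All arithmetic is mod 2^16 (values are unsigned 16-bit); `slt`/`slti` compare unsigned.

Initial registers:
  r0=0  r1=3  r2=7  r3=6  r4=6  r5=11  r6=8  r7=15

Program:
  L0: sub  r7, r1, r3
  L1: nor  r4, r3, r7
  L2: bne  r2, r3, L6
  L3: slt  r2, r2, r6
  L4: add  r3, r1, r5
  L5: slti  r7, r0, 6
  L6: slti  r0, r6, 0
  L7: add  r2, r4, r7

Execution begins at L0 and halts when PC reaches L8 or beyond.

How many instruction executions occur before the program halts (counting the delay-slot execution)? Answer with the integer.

6

[0] sub  r7, r1, r3  →  {r0:0, r1:3, r2:7, r3:6, r4:6, r5:11, r6:8, r7:65533}
[1] nor  r4, r3, r7  →  {r0:0, r1:3, r2:7, r3:6, r4:0, r5:11, r6:8, r7:65533}
[2] bne  r2, r3, L6  →  {r0:0, r1:3, r2:7, r3:6, r4:0, r5:11, r6:8, r7:65533}  ⟨branch taken⟩
[3] slt  r2, r2, r6  →  {r0:0, r1:3, r2:1, r3:6, r4:0, r5:11, r6:8, r7:65533}
[6] slti  r0, r6, 0  →  {r0:0, r1:3, r2:1, r3:6, r4:0, r5:11, r6:8, r7:65533}
[7] add  r2, r4, r7  →  {r0:0, r1:3, r2:65533, r3:6, r4:0, r5:11, r6:8, r7:65533}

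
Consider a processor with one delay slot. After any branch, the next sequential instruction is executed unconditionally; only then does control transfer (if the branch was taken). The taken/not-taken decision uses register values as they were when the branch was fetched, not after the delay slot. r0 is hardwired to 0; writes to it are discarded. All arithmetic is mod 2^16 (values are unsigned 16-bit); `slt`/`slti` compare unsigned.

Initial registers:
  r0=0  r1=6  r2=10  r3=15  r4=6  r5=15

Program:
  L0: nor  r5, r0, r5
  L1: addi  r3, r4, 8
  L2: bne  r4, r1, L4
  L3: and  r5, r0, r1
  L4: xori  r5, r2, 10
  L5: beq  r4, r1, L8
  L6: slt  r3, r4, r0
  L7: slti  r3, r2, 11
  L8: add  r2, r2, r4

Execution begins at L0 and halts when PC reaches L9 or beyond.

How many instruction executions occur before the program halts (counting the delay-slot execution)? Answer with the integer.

  step pc=0: nor  r5, r0, r5  regs=(0,6,10,15,6,65520)
  step pc=1: addi  r3, r4, 8  regs=(0,6,10,14,6,65520)
  step pc=2: bne  r4, r1, L4  cond=F  regs=(0,6,10,14,6,65520)
  step pc=3: and  r5, r0, r1  regs=(0,6,10,14,6,0)
  step pc=4: xori  r5, r2, 10  regs=(0,6,10,14,6,0)
  step pc=5: beq  r4, r1, L8  cond=T  regs=(0,6,10,14,6,0)
  step pc=6: slt  r3, r4, r0  regs=(0,6,10,0,6,0)
  step pc=8: add  r2, r2, r4  regs=(0,6,16,0,6,0)

8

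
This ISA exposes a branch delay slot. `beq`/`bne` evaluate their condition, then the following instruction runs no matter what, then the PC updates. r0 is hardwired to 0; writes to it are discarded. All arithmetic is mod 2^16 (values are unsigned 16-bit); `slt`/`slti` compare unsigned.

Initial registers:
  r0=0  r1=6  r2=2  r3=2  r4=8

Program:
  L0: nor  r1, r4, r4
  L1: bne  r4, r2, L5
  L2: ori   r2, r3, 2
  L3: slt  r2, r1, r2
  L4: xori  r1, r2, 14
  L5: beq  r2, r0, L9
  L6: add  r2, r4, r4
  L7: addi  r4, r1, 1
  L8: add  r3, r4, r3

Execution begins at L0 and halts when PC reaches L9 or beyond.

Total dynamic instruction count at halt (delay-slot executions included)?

#0 nor  r1, r4, r4 ; 0/65527/2/2/8
#1 bne  r4, r2, L5 ; 0/65527/2/2/8 ; →target
#2 ori   r2, r3, 2 ; 0/65527/2/2/8
#5 beq  r2, r0, L9 ; 0/65527/2/2/8 ; →fallthru
#6 add  r2, r4, r4 ; 0/65527/16/2/8
#7 addi  r4, r1, 1 ; 0/65527/16/2/65528
#8 add  r3, r4, r3 ; 0/65527/16/65530/65528

7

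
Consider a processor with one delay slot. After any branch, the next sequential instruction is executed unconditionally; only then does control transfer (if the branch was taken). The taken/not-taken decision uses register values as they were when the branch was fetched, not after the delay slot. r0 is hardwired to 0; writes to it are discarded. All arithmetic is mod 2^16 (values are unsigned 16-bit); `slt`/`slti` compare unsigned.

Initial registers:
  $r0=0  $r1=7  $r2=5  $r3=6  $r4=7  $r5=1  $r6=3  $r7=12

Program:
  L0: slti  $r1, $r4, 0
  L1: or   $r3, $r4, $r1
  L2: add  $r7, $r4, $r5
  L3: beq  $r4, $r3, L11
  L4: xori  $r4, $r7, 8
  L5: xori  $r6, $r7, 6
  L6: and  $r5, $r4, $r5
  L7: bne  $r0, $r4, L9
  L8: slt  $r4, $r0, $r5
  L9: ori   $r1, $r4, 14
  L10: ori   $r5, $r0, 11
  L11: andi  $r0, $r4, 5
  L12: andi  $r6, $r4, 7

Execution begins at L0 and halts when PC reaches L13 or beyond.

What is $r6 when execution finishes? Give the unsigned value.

#0 slti  $r1, $r4, 0 ; 0/0/5/6/7/1/3/12
#1 or   $r3, $r4, $r1 ; 0/0/5/7/7/1/3/12
#2 add  $r7, $r4, $r5 ; 0/0/5/7/7/1/3/8
#3 beq  $r4, $r3, L11 ; 0/0/5/7/7/1/3/8 ; →target
#4 xori  $r4, $r7, 8 ; 0/0/5/7/0/1/3/8
#11 andi  $r0, $r4, 5 ; 0/0/5/7/0/1/3/8
#12 andi  $r6, $r4, 7 ; 0/0/5/7/0/1/0/8

0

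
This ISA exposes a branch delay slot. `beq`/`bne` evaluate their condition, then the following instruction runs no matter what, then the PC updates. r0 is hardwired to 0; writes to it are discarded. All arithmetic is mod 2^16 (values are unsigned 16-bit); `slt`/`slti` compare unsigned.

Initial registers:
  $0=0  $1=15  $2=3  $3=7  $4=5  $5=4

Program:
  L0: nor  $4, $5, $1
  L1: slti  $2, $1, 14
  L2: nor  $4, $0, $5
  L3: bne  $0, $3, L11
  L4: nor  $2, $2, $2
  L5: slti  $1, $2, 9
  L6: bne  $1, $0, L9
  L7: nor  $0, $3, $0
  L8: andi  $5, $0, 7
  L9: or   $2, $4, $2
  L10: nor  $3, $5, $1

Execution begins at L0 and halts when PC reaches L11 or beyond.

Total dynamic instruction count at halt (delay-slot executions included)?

5

#0 nor  $4, $5, $1 ; 0/15/3/7/65520/4
#1 slti  $2, $1, 14 ; 0/15/0/7/65520/4
#2 nor  $4, $0, $5 ; 0/15/0/7/65531/4
#3 bne  $0, $3, L11 ; 0/15/0/7/65531/4 ; →target
#4 nor  $2, $2, $2 ; 0/15/65535/7/65531/4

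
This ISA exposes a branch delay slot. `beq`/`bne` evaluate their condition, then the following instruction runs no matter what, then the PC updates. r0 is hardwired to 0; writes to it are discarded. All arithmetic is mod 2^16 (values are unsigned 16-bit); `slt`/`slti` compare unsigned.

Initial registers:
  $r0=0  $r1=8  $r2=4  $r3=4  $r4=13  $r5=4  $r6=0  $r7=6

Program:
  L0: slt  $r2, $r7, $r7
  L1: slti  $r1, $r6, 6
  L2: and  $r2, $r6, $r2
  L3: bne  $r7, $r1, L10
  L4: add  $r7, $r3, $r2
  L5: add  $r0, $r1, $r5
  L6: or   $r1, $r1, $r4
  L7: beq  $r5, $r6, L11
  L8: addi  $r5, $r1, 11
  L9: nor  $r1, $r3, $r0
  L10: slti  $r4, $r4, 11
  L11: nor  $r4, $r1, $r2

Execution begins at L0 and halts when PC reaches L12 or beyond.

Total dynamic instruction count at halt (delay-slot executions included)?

[0] slt  $r2, $r7, $r7  →  {$r0:0, $r1:8, $r2:0, $r3:4, $r4:13, $r5:4, $r6:0, $r7:6}
[1] slti  $r1, $r6, 6  →  {$r0:0, $r1:1, $r2:0, $r3:4, $r4:13, $r5:4, $r6:0, $r7:6}
[2] and  $r2, $r6, $r2  →  {$r0:0, $r1:1, $r2:0, $r3:4, $r4:13, $r5:4, $r6:0, $r7:6}
[3] bne  $r7, $r1, L10  →  {$r0:0, $r1:1, $r2:0, $r3:4, $r4:13, $r5:4, $r6:0, $r7:6}  ⟨branch taken⟩
[4] add  $r7, $r3, $r2  →  {$r0:0, $r1:1, $r2:0, $r3:4, $r4:13, $r5:4, $r6:0, $r7:4}
[10] slti  $r4, $r4, 11  →  {$r0:0, $r1:1, $r2:0, $r3:4, $r4:0, $r5:4, $r6:0, $r7:4}
[11] nor  $r4, $r1, $r2  →  {$r0:0, $r1:1, $r2:0, $r3:4, $r4:65534, $r5:4, $r6:0, $r7:4}

7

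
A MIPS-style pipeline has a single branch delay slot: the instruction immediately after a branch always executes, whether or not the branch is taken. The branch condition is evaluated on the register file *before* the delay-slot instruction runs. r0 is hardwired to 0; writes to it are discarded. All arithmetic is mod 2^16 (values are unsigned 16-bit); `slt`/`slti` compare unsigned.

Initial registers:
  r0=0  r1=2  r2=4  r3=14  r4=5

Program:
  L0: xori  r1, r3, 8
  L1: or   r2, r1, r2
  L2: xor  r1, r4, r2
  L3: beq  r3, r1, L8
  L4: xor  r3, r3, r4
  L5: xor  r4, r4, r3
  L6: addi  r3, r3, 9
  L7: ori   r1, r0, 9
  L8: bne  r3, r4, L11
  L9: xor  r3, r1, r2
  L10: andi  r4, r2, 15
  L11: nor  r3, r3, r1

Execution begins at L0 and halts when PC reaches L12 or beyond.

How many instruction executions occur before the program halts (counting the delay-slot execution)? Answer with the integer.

11

#0 xori  r1, r3, 8 ; 0/6/4/14/5
#1 or   r2, r1, r2 ; 0/6/6/14/5
#2 xor  r1, r4, r2 ; 0/3/6/14/5
#3 beq  r3, r1, L8 ; 0/3/6/14/5 ; →fallthru
#4 xor  r3, r3, r4 ; 0/3/6/11/5
#5 xor  r4, r4, r3 ; 0/3/6/11/14
#6 addi  r3, r3, 9 ; 0/3/6/20/14
#7 ori   r1, r0, 9 ; 0/9/6/20/14
#8 bne  r3, r4, L11 ; 0/9/6/20/14 ; →target
#9 xor  r3, r1, r2 ; 0/9/6/15/14
#11 nor  r3, r3, r1 ; 0/9/6/65520/14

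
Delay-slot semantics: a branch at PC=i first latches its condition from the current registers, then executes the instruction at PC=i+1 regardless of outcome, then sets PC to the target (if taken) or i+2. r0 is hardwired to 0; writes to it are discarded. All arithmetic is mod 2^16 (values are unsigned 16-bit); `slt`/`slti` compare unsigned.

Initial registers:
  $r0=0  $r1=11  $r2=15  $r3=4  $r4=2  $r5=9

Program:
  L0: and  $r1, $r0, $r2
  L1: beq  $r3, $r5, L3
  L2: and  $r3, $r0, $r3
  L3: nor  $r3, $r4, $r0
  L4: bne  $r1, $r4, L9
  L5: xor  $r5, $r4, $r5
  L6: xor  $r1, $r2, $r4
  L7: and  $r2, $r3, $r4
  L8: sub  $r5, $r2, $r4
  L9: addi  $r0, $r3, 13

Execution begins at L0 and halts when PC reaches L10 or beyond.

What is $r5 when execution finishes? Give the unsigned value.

11

PC=0  and  $r1, $r0, $r2     | $r0=0 $r1=0 $r2=15 $r3=4 $r4=2 $r5=9
PC=1  beq  $r3, $r5, L3      | $r0=0 $r1=0 $r2=15 $r3=4 $r4=2 $r5=9  [not taken]
PC=2  and  $r3, $r0, $r3     | $r0=0 $r1=0 $r2=15 $r3=0 $r4=2 $r5=9
PC=3  nor  $r3, $r4, $r0     | $r0=0 $r1=0 $r2=15 $r3=65533 $r4=2 $r5=9
PC=4  bne  $r1, $r4, L9      | $r0=0 $r1=0 $r2=15 $r3=65533 $r4=2 $r5=9  [TAKEN]
PC=5  xor  $r5, $r4, $r5     | $r0=0 $r1=0 $r2=15 $r3=65533 $r4=2 $r5=11
PC=9  addi  $r0, $r3, 13     | $r0=0 $r1=0 $r2=15 $r3=65533 $r4=2 $r5=11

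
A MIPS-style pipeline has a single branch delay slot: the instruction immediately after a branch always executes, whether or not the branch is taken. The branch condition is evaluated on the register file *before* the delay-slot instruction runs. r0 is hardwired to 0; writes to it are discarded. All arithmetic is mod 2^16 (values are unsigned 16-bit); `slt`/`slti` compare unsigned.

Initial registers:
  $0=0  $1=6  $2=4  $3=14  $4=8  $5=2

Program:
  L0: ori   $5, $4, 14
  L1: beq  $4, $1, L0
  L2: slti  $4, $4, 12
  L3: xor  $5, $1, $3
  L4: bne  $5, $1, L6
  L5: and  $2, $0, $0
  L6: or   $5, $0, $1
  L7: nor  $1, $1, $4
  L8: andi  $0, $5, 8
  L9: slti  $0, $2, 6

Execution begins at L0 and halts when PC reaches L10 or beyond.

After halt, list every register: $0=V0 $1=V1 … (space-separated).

PC=0  ori   $5, $4, 14       | $0=0 $1=6 $2=4 $3=14 $4=8 $5=14
PC=1  beq  $4, $1, L0        | $0=0 $1=6 $2=4 $3=14 $4=8 $5=14  [not taken]
PC=2  slti  $4, $4, 12       | $0=0 $1=6 $2=4 $3=14 $4=1 $5=14
PC=3  xor  $5, $1, $3        | $0=0 $1=6 $2=4 $3=14 $4=1 $5=8
PC=4  bne  $5, $1, L6        | $0=0 $1=6 $2=4 $3=14 $4=1 $5=8  [TAKEN]
PC=5  and  $2, $0, $0        | $0=0 $1=6 $2=0 $3=14 $4=1 $5=8
PC=6  or   $5, $0, $1        | $0=0 $1=6 $2=0 $3=14 $4=1 $5=6
PC=7  nor  $1, $1, $4        | $0=0 $1=65528 $2=0 $3=14 $4=1 $5=6
PC=8  andi  $0, $5, 8        | $0=0 $1=65528 $2=0 $3=14 $4=1 $5=6
PC=9  slti  $0, $2, 6        | $0=0 $1=65528 $2=0 $3=14 $4=1 $5=6

$0=0 $1=65528 $2=0 $3=14 $4=1 $5=6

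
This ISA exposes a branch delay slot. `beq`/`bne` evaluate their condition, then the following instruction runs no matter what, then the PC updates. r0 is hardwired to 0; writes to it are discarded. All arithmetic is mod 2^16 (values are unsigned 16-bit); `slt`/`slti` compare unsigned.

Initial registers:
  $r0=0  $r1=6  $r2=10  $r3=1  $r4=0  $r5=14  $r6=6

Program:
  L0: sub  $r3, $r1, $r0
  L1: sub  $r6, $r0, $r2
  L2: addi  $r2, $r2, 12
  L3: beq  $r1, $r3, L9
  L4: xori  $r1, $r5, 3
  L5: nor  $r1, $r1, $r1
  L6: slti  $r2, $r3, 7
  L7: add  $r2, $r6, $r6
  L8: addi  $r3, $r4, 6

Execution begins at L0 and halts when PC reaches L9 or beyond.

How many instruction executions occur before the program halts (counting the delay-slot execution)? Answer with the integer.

5

#0 sub  $r3, $r1, $r0 ; 0/6/10/6/0/14/6
#1 sub  $r6, $r0, $r2 ; 0/6/10/6/0/14/65526
#2 addi  $r2, $r2, 12 ; 0/6/22/6/0/14/65526
#3 beq  $r1, $r3, L9 ; 0/6/22/6/0/14/65526 ; →target
#4 xori  $r1, $r5, 3 ; 0/13/22/6/0/14/65526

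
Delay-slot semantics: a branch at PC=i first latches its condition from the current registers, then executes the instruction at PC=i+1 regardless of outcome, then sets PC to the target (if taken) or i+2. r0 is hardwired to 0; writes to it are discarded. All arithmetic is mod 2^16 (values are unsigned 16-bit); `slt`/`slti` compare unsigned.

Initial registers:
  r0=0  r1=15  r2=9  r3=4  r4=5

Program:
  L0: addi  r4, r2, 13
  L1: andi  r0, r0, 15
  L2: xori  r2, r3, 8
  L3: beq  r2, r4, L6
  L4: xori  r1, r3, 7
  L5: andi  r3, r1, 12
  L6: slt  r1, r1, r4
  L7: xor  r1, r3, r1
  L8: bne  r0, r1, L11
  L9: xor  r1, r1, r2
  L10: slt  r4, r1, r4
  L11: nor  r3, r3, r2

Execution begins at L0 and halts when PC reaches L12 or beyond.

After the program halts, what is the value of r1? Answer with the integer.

13

#0 addi  r4, r2, 13 ; 0/15/9/4/22
#1 andi  r0, r0, 15 ; 0/15/9/4/22
#2 xori  r2, r3, 8 ; 0/15/12/4/22
#3 beq  r2, r4, L6 ; 0/15/12/4/22 ; →fallthru
#4 xori  r1, r3, 7 ; 0/3/12/4/22
#5 andi  r3, r1, 12 ; 0/3/12/0/22
#6 slt  r1, r1, r4 ; 0/1/12/0/22
#7 xor  r1, r3, r1 ; 0/1/12/0/22
#8 bne  r0, r1, L11 ; 0/1/12/0/22 ; →target
#9 xor  r1, r1, r2 ; 0/13/12/0/22
#11 nor  r3, r3, r2 ; 0/13/12/65523/22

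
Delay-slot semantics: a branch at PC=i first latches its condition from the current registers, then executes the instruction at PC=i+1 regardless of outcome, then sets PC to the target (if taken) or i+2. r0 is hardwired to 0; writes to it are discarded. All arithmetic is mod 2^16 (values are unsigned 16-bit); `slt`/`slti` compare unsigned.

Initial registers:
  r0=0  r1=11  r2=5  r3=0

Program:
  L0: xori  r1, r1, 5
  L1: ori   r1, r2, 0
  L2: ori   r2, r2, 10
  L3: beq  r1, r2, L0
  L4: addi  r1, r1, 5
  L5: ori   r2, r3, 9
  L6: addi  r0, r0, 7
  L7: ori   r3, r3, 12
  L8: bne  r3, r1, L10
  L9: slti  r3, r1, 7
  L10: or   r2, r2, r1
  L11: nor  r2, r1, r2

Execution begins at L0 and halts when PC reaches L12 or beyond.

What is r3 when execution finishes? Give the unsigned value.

0

  step pc=0: xori  r1, r1, 5  regs=(0,14,5,0)
  step pc=1: ori   r1, r2, 0  regs=(0,5,5,0)
  step pc=2: ori   r2, r2, 10  regs=(0,5,15,0)
  step pc=3: beq  r1, r2, L0  cond=F  regs=(0,5,15,0)
  step pc=4: addi  r1, r1, 5  regs=(0,10,15,0)
  step pc=5: ori   r2, r3, 9  regs=(0,10,9,0)
  step pc=6: addi  r0, r0, 7  regs=(0,10,9,0)
  step pc=7: ori   r3, r3, 12  regs=(0,10,9,12)
  step pc=8: bne  r3, r1, L10  cond=T  regs=(0,10,9,12)
  step pc=9: slti  r3, r1, 7  regs=(0,10,9,0)
  step pc=10: or   r2, r2, r1  regs=(0,10,11,0)
  step pc=11: nor  r2, r1, r2  regs=(0,10,65524,0)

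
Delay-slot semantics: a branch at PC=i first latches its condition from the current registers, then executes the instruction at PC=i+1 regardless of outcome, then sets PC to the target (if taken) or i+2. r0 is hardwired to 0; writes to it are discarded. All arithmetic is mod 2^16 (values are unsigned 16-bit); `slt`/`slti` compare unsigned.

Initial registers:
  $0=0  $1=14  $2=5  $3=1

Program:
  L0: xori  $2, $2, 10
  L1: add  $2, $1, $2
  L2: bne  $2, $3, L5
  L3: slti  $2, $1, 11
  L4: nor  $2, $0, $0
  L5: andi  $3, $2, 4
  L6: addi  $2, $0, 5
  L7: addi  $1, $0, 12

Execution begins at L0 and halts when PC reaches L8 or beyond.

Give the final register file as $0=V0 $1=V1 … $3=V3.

$0=0 $1=12 $2=5 $3=0

  step pc=0: xori  $2, $2, 10  regs=(0,14,15,1)
  step pc=1: add  $2, $1, $2  regs=(0,14,29,1)
  step pc=2: bne  $2, $3, L5  cond=T  regs=(0,14,29,1)
  step pc=3: slti  $2, $1, 11  regs=(0,14,0,1)
  step pc=5: andi  $3, $2, 4  regs=(0,14,0,0)
  step pc=6: addi  $2, $0, 5  regs=(0,14,5,0)
  step pc=7: addi  $1, $0, 12  regs=(0,12,5,0)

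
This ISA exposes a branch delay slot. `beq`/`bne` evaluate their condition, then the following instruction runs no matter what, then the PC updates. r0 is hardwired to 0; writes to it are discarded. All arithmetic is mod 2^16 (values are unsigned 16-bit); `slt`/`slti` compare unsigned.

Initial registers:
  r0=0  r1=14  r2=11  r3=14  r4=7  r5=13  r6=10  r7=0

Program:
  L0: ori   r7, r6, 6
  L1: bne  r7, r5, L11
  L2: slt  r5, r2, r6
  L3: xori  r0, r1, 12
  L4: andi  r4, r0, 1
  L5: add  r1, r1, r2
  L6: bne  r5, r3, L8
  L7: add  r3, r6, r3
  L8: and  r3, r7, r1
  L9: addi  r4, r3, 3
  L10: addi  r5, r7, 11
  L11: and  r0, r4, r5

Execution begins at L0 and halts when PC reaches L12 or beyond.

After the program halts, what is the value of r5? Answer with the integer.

#0 ori   r7, r6, 6 ; 0/14/11/14/7/13/10/14
#1 bne  r7, r5, L11 ; 0/14/11/14/7/13/10/14 ; →target
#2 slt  r5, r2, r6 ; 0/14/11/14/7/0/10/14
#11 and  r0, r4, r5 ; 0/14/11/14/7/0/10/14

0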